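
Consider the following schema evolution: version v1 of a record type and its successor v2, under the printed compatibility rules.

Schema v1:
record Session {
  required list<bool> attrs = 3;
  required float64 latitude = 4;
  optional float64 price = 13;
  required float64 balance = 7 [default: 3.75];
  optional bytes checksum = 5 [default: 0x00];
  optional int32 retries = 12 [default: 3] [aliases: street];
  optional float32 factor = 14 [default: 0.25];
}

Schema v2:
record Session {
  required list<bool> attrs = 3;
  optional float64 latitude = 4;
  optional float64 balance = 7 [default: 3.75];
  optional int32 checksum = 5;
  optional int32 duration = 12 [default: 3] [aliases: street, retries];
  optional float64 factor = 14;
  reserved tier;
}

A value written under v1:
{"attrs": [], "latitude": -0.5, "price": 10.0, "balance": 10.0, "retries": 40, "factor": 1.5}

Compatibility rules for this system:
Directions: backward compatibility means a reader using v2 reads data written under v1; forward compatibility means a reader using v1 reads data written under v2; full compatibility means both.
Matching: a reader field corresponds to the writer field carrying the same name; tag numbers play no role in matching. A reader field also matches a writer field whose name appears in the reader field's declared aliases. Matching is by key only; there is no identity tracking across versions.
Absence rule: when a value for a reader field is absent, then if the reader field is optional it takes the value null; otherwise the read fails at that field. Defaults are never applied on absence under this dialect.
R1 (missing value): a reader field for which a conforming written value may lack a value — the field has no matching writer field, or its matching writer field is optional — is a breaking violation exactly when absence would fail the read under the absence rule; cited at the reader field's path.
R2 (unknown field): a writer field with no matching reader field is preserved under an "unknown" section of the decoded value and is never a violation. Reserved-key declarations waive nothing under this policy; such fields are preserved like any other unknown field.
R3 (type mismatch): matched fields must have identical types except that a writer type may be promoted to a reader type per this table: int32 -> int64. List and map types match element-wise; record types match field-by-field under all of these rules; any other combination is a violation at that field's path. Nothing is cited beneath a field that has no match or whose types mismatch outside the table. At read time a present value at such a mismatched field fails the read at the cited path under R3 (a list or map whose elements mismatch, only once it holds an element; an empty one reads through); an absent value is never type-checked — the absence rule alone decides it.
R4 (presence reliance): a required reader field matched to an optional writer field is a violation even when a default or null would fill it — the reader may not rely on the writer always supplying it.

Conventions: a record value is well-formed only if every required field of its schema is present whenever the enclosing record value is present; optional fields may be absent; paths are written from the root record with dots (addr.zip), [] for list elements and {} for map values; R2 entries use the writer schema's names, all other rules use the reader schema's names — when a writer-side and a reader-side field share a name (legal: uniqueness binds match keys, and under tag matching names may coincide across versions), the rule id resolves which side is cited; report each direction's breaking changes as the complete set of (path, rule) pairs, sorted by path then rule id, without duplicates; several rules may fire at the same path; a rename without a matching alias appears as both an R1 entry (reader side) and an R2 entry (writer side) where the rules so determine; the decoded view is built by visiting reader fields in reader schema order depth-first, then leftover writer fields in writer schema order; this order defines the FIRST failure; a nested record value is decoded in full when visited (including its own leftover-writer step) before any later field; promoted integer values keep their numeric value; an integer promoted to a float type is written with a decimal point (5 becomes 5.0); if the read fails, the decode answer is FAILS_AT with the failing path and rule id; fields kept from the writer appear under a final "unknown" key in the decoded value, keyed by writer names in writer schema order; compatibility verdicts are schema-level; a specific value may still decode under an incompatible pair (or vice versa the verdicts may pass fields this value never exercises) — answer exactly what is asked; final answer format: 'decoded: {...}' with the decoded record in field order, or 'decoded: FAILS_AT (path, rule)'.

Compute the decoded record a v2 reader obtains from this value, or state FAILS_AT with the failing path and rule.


decoded: FAILS_AT (factor, R3)

in Session below, arrows point writer -> reader
decoding the Session value with the v2 reader:
  attrs := []
  latitude := -0.5
  balance := 10.0
  checksum := null (missing; optional => null)
  duration := 40 (from writer retries)
  read fails at factor under R3
  => FAILS_AT (factor, R3)
diffs on Session not affecting the asked answer:
  field balance in record Session: required changed to optional -> schema-level compatibility only; this Session value's decode is unchanged
  field checksum in record Session: type bytes changed to int32 (its default is dropped) -> schema-level compatibility only; this Session value's decode is unchanged
  field latitude in record Session: required changed to optional -> schema-level compatibility only; this Session value's decode is unchanged
  renamed field retries to duration in record Session (alias retries declared on the renamed field) -> triggers nothing under the printed rules; the Session answer is the same either way
  removed field price from record Session -> triggers nothing under the printed rules; the Session answer is the same either way


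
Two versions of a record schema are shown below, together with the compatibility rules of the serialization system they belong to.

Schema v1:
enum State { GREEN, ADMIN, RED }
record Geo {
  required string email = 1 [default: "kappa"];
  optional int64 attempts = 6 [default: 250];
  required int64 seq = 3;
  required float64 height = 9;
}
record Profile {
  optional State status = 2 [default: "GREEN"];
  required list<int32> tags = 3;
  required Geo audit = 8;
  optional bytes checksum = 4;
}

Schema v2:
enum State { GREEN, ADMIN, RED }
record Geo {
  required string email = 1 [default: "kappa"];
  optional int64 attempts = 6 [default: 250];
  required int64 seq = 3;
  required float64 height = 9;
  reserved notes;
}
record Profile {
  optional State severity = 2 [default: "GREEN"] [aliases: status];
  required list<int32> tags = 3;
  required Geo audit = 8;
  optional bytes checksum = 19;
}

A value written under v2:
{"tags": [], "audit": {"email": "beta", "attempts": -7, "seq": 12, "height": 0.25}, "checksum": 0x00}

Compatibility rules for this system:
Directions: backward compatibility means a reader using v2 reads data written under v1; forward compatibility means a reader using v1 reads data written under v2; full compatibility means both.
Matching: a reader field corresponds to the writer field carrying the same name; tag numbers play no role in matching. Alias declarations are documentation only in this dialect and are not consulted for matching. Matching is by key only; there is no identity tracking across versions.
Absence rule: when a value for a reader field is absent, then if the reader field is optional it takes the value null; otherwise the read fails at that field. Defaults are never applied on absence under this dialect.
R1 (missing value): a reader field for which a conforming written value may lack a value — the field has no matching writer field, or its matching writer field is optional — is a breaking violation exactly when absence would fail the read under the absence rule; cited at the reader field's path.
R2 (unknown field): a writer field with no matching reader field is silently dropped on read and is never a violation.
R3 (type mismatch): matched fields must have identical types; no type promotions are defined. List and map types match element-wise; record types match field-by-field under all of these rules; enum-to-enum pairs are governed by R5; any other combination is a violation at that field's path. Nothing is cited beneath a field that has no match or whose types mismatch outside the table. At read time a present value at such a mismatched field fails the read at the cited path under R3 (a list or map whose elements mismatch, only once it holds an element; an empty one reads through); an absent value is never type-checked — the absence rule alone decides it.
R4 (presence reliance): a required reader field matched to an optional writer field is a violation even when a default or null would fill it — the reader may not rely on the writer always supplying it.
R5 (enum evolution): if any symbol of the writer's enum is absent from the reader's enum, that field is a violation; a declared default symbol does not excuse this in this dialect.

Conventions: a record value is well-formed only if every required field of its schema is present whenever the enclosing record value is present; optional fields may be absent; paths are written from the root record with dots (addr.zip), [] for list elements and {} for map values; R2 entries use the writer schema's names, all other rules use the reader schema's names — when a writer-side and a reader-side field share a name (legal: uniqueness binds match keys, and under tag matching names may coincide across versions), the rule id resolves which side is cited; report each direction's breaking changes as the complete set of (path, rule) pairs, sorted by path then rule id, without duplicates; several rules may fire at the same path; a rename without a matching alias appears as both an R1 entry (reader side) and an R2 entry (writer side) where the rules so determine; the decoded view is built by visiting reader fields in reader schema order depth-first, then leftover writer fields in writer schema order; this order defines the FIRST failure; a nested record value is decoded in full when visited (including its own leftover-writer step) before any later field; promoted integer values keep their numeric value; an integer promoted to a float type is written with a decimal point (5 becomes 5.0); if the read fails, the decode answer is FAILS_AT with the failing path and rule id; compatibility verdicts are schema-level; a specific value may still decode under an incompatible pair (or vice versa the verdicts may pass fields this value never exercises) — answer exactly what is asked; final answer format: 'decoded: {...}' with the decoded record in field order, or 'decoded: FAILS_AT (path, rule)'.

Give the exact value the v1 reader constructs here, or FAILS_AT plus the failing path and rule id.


decoded: {"status": null, "tags": [], "audit": {"email": "beta", "attempts": -7, "seq": 12, "height": 0.25}, "checksum": 0x00}

arrows below run writer -> reader for Profile
migrating the Profile value to v1:
  status := null (absent, optional -> null)
  tags := []
  audit.email := "beta"
  audit.attempts := -7
  audit.seq := 12
  audit.height := 0.25
  checksum := 0x00
  => decoded: {"status": null, "tags": [], "audit": {"email": "beta", "attempts": -7, "seq": 12, "height": 0.25}, "checksum": 0x00}
the other Profile changes do not affect what is asked:
  field checksum in record Profile: tag 4 changed to 19 -> fires no rule on Profile under this dialect and leaves the result unchanged
  renamed field status to severity in record Profile (alias status declared on the renamed field) -> fires no rule on Profile under this dialect and leaves the result unchanged


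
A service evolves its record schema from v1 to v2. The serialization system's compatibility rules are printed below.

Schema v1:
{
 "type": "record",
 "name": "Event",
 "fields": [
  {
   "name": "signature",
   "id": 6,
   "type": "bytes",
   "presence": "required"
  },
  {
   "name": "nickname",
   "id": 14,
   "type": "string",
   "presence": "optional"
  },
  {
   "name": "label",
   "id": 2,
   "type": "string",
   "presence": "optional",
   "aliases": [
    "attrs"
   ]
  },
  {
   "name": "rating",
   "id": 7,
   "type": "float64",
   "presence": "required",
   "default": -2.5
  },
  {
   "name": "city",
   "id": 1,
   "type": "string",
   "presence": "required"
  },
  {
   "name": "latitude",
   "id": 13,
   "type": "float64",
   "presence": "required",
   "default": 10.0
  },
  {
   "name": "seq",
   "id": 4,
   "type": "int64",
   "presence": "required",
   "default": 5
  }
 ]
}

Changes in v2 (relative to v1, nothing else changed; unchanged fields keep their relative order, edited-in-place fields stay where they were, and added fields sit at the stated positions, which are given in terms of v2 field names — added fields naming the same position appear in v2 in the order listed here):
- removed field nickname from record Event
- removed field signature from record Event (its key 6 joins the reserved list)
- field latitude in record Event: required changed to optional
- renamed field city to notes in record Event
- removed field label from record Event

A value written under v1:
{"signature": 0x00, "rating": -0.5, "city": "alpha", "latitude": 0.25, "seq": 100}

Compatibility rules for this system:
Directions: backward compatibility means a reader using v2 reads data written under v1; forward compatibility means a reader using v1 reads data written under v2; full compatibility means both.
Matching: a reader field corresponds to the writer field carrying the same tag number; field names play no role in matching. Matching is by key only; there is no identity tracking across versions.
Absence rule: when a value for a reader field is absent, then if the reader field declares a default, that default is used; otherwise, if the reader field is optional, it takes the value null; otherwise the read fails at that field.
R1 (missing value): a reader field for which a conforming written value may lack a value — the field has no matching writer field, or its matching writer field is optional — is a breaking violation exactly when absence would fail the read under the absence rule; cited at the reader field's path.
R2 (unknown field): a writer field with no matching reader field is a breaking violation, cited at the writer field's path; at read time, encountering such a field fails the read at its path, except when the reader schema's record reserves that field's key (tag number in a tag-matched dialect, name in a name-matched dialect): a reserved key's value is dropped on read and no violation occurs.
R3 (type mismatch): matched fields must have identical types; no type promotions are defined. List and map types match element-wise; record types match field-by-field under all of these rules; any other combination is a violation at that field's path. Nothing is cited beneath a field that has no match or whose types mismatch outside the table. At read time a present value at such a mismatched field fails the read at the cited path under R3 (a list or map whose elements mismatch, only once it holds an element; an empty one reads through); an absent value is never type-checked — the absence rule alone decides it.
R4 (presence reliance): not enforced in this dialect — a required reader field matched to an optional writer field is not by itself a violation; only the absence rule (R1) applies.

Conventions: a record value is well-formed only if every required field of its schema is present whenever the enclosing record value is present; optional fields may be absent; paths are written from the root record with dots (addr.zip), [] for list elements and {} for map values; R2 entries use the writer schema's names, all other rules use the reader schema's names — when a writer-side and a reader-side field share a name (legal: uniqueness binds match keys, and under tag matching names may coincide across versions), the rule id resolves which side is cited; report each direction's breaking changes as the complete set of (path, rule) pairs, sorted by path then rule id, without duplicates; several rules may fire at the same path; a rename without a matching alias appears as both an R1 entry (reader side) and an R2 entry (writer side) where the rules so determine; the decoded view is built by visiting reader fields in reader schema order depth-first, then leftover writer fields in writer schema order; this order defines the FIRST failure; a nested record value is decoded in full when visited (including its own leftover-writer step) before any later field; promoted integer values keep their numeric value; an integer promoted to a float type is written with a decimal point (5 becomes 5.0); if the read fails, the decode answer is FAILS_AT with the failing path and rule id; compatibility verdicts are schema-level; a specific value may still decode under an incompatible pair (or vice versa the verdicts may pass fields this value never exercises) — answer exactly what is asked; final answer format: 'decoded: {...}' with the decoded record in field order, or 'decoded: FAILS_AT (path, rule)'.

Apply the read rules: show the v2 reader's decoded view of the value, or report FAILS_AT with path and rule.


in Event below, arrows point writer -> reader
decode walk for Event under reader schema v2:
  rating := -0.5
  notes := "alpha" (from writer city)
  latitude := 0.25
  seq := 100
  writer signature: reserved -> dropped
  => decoded: {"rating": -0.5, "notes": "alpha", "latitude": 0.25, "seq": 100}
the rest of the Event diff is inert for this question:
  field latitude in record Event: required changed to optional -> triggers nothing under the printed rules; the Event answer is the same either way

decoded: {"rating": -0.5, "notes": "alpha", "latitude": 0.25, "seq": 100}


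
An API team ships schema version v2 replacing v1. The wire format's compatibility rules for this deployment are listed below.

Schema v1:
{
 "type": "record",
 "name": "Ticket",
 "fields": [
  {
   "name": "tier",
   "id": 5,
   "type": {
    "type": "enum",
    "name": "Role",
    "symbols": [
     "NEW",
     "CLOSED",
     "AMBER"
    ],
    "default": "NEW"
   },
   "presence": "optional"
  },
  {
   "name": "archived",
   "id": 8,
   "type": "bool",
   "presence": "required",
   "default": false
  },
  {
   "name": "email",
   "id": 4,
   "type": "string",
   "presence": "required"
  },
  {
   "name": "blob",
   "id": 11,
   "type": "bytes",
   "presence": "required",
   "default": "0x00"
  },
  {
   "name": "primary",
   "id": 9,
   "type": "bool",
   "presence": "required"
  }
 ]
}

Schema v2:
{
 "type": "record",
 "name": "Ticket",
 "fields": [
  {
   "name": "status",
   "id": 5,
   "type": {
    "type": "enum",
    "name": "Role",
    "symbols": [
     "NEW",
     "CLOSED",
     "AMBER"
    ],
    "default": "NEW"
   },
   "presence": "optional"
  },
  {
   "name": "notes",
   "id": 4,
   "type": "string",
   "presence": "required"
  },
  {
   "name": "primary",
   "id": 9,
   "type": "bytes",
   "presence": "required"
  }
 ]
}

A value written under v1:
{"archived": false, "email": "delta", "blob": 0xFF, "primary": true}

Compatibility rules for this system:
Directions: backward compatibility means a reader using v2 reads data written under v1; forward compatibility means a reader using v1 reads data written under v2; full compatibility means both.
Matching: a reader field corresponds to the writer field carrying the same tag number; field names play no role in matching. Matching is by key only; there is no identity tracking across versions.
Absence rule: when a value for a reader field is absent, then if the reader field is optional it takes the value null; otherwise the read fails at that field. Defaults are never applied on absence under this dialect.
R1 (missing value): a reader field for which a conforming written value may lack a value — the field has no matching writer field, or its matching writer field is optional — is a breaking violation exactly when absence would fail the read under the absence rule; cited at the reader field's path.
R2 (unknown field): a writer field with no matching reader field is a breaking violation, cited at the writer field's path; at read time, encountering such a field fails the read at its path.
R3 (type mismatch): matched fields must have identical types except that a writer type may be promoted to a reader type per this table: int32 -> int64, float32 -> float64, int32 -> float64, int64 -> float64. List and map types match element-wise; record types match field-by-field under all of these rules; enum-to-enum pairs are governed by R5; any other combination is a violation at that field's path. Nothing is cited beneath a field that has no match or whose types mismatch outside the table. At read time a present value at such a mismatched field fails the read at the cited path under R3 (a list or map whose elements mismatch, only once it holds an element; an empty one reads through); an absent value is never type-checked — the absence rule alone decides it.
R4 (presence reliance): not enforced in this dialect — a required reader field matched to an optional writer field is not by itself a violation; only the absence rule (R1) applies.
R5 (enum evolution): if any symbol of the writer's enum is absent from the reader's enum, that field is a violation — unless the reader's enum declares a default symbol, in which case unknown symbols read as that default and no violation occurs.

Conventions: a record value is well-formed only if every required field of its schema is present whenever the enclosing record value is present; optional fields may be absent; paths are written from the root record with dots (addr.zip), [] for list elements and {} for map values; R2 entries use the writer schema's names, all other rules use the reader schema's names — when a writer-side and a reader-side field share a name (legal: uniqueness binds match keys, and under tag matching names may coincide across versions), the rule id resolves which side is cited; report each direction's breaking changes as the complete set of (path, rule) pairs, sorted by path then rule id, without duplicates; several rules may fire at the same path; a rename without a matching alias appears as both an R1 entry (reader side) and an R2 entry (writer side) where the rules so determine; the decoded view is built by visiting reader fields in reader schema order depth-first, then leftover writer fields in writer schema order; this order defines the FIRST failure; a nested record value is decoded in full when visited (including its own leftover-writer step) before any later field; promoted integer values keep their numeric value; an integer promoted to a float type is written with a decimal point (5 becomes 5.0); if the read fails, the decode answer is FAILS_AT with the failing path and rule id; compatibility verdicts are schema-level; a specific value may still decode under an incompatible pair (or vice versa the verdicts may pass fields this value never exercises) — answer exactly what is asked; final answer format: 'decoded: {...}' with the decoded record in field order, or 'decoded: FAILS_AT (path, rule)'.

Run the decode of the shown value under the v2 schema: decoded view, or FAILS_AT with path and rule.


decoded: FAILS_AT (primary, R3)

the writer's type comes first in each Ticket pair
decode walk for Ticket under reader schema v2:
  status := null (not supplied -> null)
  notes := "delta" (from writer email)
  read fails at primary under R3
  => FAILS_AT (primary, R3)
the other Ticket changes do not affect what is asked:
  renamed field email to notes in record Ticket -> inert under this dialect — no rule fires on Ticket and the result does not move
  removed field archived from record Ticket -> affects the rule determinations only; this particular Ticket value decodes identically
  renamed field tier to status in record Ticket -> inert under this dialect — no rule fires on Ticket and the result does not move
  removed field blob from record Ticket -> affects the rule determinations only; this particular Ticket value decodes identically


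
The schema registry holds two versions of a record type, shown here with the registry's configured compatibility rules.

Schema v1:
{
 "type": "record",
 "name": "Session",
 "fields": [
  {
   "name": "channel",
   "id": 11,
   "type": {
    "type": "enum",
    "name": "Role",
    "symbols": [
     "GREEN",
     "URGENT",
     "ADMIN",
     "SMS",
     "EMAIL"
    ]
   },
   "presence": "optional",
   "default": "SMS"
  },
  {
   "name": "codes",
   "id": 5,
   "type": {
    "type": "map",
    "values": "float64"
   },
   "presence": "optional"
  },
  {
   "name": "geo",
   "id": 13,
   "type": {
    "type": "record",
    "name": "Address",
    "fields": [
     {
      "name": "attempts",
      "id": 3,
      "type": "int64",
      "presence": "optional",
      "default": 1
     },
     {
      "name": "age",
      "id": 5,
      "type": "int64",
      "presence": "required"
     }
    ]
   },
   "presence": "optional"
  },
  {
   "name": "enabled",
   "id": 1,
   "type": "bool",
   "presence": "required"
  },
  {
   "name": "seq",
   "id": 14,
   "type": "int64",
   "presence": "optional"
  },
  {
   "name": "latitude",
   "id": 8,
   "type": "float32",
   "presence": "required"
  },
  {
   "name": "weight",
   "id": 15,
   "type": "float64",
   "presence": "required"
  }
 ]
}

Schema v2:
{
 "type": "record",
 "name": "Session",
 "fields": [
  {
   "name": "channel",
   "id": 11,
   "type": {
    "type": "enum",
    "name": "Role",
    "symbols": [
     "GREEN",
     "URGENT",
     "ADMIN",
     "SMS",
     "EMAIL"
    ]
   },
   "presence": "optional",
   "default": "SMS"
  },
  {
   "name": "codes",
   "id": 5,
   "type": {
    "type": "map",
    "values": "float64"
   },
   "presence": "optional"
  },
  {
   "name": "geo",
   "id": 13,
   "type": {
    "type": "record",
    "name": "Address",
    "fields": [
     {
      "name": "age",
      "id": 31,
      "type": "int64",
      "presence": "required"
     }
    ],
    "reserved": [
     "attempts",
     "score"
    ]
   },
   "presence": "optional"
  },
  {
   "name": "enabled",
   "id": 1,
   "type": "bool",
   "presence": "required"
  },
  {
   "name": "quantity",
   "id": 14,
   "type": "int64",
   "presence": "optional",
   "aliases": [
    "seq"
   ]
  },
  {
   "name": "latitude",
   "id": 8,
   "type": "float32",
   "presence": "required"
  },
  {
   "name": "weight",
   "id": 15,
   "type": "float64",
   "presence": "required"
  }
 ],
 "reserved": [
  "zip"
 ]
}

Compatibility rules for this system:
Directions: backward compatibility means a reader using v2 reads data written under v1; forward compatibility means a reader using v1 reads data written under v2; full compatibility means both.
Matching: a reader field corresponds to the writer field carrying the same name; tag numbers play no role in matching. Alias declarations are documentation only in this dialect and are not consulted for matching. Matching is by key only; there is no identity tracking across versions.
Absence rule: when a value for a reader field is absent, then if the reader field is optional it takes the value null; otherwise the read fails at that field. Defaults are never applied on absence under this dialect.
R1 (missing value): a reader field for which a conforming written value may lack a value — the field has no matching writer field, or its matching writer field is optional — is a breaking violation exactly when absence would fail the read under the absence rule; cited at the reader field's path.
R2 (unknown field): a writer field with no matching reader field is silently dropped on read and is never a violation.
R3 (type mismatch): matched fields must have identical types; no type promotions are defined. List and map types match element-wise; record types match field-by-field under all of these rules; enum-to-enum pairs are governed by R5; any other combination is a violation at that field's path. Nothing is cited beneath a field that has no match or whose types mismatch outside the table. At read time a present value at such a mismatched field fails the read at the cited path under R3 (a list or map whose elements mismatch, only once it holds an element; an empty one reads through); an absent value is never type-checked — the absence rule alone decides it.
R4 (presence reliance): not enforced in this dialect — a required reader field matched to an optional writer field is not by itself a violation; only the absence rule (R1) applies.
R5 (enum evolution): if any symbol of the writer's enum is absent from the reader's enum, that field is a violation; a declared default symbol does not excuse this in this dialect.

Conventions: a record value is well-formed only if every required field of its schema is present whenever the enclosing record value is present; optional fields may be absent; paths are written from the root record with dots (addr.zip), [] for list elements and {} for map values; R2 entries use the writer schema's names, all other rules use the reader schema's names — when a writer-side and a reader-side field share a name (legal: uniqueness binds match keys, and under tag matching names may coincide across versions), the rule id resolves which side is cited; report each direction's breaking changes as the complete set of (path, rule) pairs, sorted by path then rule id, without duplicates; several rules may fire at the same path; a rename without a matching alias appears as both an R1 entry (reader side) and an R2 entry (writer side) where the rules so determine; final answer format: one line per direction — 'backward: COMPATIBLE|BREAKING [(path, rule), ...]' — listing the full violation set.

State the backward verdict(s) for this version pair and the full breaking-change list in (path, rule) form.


in Session below, arrows point writer -> reader
backward pass over Session, reader schema v2, writer schema v1:
  channel <- channel (Role -> Role, writer optional)
  codes <- codes (map<string, float64> -> map<string, float64>, writer optional)
  geo <- geo (Address -> Address, writer optional)
  enabled <- enabled (bool -> bool, writer required)
  no writer field matches reader quantity
  latitude <- latitude (float32 -> float32, writer required)
  weight <- weight (float64 -> float64, writer required)
  seq (writer side), unknown to reader
  geo.age <- geo.age (int64 -> int64, writer required)
  geo.attempts (writer side), unknown to reader
  nothing fires on Session: backward is COMPATIBLE
the rest of the Session diff is inert for this question:
  renamed field seq to quantity in record Session (alias seq declared on the renamed field) -> inert for the asked Session verdict: nothing fires
  removed field attempts from record Address (its key "attempts" joins the reserved list) -> inert for the asked Session verdict: nothing fires
  field age in record Address: tag 5 changed to 31 -> inert for the asked Session verdict: nothing fires

backward: COMPATIBLE []


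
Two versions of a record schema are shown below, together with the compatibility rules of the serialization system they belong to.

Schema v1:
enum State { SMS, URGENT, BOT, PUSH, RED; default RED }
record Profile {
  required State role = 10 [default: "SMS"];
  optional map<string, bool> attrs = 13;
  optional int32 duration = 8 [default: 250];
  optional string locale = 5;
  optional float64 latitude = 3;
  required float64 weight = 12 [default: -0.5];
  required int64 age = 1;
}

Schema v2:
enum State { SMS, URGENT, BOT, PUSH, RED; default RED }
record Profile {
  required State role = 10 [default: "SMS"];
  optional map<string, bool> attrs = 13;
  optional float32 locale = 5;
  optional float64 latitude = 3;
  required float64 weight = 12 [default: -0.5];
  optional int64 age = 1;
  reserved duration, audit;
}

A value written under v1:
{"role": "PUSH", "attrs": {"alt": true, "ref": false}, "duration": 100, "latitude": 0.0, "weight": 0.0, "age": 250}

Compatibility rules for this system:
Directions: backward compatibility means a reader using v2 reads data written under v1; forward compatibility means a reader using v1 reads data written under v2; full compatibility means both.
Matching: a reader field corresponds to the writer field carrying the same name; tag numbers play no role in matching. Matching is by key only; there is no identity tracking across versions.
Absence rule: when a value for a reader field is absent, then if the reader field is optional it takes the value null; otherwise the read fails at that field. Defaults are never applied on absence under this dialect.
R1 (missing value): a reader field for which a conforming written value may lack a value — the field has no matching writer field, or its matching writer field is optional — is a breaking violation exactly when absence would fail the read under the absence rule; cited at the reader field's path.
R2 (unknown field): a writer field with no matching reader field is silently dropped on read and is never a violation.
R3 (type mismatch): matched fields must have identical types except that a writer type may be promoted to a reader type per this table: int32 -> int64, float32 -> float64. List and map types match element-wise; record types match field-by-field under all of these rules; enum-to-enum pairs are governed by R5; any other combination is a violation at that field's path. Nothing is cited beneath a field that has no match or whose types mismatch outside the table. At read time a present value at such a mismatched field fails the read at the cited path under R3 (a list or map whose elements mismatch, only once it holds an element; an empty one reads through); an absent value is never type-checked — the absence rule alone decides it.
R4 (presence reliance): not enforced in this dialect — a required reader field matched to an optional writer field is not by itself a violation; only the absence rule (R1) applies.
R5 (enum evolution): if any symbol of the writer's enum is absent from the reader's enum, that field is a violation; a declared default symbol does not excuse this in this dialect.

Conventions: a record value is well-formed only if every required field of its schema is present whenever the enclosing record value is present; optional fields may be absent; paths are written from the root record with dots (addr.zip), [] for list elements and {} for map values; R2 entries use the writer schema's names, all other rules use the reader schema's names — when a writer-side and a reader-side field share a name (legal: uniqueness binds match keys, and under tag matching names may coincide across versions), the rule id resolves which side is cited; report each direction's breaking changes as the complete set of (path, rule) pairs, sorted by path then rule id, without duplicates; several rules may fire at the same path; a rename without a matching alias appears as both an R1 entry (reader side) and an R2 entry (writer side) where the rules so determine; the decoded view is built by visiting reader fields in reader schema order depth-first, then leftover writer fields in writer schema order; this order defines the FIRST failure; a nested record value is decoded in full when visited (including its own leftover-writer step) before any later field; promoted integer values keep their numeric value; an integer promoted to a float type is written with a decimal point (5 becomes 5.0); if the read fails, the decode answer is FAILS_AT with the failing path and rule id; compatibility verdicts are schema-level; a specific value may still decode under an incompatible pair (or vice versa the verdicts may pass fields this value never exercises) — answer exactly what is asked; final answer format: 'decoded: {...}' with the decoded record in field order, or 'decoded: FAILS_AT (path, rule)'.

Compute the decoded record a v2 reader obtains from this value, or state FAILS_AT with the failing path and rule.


each type pair in Profile: writer, then reader
decoding the Profile value with the v2 reader:
  role := "PUSH"
  attrs := {"alt": true, "ref": false}
  locale := null (absent, optional -> null)
  latitude := 0.0
  weight := 0.0
  age := 250
  writer duration: unknown -> dropped
  => decoded: {"role": "PUSH", "attrs": {"alt": true, "ref": false}, "locale": null, "latitude": 0.0, "weight": 0.0, "age": 250}
the other Profile changes do not affect what is asked:
  field locale in record Profile: type string changed to float32 -> affects the rule determinations only; this particular Profile value decodes identically
  field age in record Profile: required changed to optional -> affects the rule determinations only; this particular Profile value decodes identically

decoded: {"role": "PUSH", "attrs": {"alt": true, "ref": false}, "locale": null, "latitude": 0.0, "weight": 0.0, "age": 250}


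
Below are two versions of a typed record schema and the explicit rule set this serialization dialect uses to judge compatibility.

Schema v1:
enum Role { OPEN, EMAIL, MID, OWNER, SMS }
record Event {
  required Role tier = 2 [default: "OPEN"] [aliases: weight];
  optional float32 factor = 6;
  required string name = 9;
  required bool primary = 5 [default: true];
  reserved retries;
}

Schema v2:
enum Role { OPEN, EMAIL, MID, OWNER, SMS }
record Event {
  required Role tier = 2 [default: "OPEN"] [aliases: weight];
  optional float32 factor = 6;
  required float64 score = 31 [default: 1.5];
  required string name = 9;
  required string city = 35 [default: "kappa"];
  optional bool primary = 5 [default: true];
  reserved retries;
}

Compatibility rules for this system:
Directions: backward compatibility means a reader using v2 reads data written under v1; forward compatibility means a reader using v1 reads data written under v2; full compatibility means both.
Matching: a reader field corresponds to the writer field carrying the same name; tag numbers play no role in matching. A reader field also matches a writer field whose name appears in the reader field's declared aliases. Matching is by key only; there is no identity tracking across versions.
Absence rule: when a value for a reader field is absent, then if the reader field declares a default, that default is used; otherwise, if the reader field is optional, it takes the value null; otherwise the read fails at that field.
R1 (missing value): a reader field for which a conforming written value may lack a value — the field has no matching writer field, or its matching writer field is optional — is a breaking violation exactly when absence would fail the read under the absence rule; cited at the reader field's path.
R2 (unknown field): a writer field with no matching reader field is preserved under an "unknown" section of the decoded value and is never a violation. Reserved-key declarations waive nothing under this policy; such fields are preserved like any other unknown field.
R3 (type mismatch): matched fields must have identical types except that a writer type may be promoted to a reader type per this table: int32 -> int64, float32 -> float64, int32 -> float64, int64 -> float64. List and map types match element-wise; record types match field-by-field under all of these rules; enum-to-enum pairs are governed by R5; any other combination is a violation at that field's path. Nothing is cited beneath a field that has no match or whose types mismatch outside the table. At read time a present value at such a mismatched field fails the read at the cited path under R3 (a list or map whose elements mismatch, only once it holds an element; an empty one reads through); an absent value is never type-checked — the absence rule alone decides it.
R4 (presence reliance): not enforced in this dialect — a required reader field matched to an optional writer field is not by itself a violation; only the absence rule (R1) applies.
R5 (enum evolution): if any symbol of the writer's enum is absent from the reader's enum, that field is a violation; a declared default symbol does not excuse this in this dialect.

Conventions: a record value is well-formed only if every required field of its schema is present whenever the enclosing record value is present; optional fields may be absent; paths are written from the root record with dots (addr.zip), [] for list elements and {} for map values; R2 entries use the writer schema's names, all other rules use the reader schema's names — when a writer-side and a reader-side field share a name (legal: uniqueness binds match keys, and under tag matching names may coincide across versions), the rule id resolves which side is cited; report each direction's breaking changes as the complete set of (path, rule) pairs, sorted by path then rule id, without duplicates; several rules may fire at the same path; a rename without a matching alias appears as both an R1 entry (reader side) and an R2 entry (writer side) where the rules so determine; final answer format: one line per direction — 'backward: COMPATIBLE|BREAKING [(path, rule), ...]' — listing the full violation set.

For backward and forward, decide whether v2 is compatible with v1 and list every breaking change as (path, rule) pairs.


the writer's type comes first in each Event pair
backward pass over Event, reader schema v2, writer schema v1:
  tier: Role -> Role, writer required; from tier
  factor: float32 -> float32, writer optional; from factor
  score: no writer-side match
  name: string -> string, writer required; from name
  city: no writer-side match
  primary: bool -> bool, writer required; from primary
  nothing fires on Event: backward is COMPATIBLE
forward pass over Event, reader schema v1, writer schema v2:
  tier: Role -> Role, writer required; from tier
  factor: float32 -> float32, writer optional; from factor
  name: string -> string, writer required; from name
  primary: bool -> bool, writer optional; from primary
  writer score: unknown to reader
  writer city: unknown to reader
  nothing fires on Event: forward is COMPATIBLE

backward: COMPATIBLE []; forward: COMPATIBLE []
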